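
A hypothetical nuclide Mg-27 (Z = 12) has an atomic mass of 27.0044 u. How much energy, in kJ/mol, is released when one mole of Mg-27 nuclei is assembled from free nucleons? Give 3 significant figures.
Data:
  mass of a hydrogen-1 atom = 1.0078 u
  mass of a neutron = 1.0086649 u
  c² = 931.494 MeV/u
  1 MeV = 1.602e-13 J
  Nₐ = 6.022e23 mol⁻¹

1.97e+10 kJ/mol

With 12 protons and 15 neutrons (A = 27):
Total constituent mass: 12 × 1.0078 + 15 × 1.0086649 = 27.2235735 u
Δm = 27.2235735 − 27.0044 = 0.2191735 u
E_B = 0.2191735 × 931.494 = 204.159 MeV
Per nucleus in joules: 204.159 MeV × 1.602e-13 J/MeV = 3.2706e-11 J
Per mole: 3.2706e-11 J × 6.022e23 mol⁻¹ = 1.9696e+13 J/mol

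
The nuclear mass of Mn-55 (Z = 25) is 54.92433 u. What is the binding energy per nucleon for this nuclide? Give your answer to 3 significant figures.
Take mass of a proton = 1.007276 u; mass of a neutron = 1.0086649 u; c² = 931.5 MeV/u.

The nucleus contains 25 protons and 55 − 25 = 30 neutrons.
Σm = 25·m_p + 30·m_n = 25.181900 + 30.2599470 = 55.4418470 u
Δm = 55.4418470 − 54.92433 = 0.5175170 u
E_B = 0.5175170 × 931.5 = 482.067 MeV
BE/A = 482.067 MeV / 55 = 8.7649 MeV/nucleon

8.76 MeV/nucleon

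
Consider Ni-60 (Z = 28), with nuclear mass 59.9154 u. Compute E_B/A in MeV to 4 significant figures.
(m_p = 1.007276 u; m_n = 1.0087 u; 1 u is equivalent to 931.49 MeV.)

Z = 28, so N = A − Z = 60 − 28 = 32.
Total constituent mass: 28 × 1.007276 + 32 × 1.0087 = 60.482128 u
The mass defect is 60.482128 − 59.9154 = 0.566728 u.
E_B = 0.566728 × 931.49 = 527.901 MeV
BE/A = 527.901 MeV / 60 = 8.798 MeV/nucleon

8.798 MeV/nucleon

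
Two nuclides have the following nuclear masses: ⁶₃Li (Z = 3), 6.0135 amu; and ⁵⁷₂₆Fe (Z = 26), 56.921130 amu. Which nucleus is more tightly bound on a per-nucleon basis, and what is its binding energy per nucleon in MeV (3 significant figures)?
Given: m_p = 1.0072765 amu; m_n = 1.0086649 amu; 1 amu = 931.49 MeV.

⁶₃Li: Σm = 3(1.0072765) + 3(1.0086649) = 6.0478242 amu; Δm = 0.0343242 amu; E_B = 31.973 MeV; E_B/A = 5.329 MeV
⁵⁷₂₆Fe: Σm = 26(1.0072765) + 31(1.0086649) = 57.4578009 amu; Δm = 0.5366709 amu; E_B = 499.90 MeV; E_B/A = 8.770 MeV
⁵⁷₂₆Fe has the higher binding energy per nucleon, so it is the more tightly bound nucleus.

⁵⁷₂₆Fe; 8.77 MeV/nucleon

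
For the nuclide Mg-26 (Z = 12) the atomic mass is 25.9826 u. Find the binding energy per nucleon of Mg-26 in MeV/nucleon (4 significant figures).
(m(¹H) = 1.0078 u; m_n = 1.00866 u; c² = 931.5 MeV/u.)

8.320 MeV/nucleon

Z = 12, so N = A − Z = 26 − 12 = 14.
Mass of separated nucleons = 12(1.0078) + 14(1.00866) = 12.0936 + 14.12124 = 26.21484 u
Mass defect Δm = 26.21484 − 25.9826 = 0.23224 u
E_B = 0.23224 × 931.5 = 216.332 MeV
Per nucleon: 216.332 / 26 = 8.320 MeV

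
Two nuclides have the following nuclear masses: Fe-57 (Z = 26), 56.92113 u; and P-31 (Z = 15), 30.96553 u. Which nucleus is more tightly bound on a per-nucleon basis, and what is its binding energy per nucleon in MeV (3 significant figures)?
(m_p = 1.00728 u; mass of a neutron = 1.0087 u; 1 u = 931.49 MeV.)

Fe-57: Σm = 26(1.00728) + 31(1.0087) = 57.45898 u; Δm = 0.53785 u; E_B = 501.002 MeV; E_B/A = 8.790 MeV
P-31: Σm = 15(1.00728) + 16(1.0087) = 31.24840 u; Δm = 0.28287 u; E_B = 263.49 MeV; E_B/A = 8.500 MeV
Fe-57 has the higher binding energy per nucleon, so it is the more tightly bound nucleus.

Fe-57; 8.79 MeV/nucleon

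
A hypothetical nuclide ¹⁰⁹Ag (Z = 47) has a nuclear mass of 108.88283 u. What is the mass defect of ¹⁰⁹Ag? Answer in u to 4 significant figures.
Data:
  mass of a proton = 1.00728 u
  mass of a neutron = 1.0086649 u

With 47 protons and 62 neutrons (A = 109):
Σm = 47·m_p + 62·m_n = 47.34216 + 62.5372238 = 109.8793838 u
Mass defect Δm = 109.8793838 − 108.88283 = 0.9965538 u

0.9966 u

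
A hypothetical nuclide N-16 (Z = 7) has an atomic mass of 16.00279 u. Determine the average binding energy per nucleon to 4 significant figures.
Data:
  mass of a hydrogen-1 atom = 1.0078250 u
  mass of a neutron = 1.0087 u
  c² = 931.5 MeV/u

7.585 MeV/nucleon

Mass of separated nucleons = 7(1.0078250) + 9(1.0087) = 7.0547750 + 9.0783 = 16.1330750 u
The mass defect is 16.1330750 − 16.00279 = 0.1302850 u.
Converting to energy: 0.1302850 u × 931.5 MeV/u = 121.360 MeV
BE/A = 121.360 MeV / 16 = 7.585 MeV/nucleon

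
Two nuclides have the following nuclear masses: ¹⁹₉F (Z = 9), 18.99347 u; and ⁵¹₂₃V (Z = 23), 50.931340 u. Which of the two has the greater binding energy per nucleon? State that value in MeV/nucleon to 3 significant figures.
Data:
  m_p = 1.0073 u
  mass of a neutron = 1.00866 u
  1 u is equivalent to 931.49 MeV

⁵¹₂₃V; 8.75 MeV/nucleon

¹⁹₉F: Σm = 9(1.0073) + 10(1.00866) = 19.15230 u; Δm = 0.15883 u; E_B = 147.95 MeV; E_B/A = 7.787 MeV
⁵¹₂₃V: Σm = 23(1.0073) + 28(1.00866) = 51.41038 u; Δm = 0.479040 u; E_B = 446.22 MeV; E_B/A = 8.749 MeV
⁵¹₂₃V has the higher binding energy per nucleon, so it is the more tightly bound nucleus.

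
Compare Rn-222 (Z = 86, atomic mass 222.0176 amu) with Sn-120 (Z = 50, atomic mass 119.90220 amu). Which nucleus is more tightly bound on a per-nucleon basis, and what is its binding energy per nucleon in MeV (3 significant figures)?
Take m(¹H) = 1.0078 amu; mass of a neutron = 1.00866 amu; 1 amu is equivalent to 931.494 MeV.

Sn-120; 8.49 MeV/nucleon

Rn-222: Σm = 86(1.0078) + 136(1.00866) = 223.84856 amu; Δm = 1.83096 amu; E_B = 1705.53 MeV; E_B/A = 7.683 MeV
Sn-120: Σm = 50(1.0078) + 70(1.00866) = 120.99620 amu; Δm = 1.09400 amu; E_B = 1019.05 MeV; E_B/A = 8.492 MeV
Sn-120 has the higher binding energy per nucleon, so it is the more tightly bound nucleus.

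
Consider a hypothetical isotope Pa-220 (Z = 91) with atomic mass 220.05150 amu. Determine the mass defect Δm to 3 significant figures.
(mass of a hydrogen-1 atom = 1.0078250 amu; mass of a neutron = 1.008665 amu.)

With 91 protons and 129 neutrons (A = 220):
Total constituent mass: 91 × 1.0078250 + 129 × 1.008665 = 221.8298600 amu
The mass defect is 221.8298600 − 220.05150 = 1.7783600 amu.

1.78 amu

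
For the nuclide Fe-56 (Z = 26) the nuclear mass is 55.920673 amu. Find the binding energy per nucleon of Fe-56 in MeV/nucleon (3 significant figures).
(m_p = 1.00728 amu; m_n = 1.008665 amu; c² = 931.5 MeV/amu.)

With 26 protons and 30 neutrons (A = 56):
Mass of separated nucleons = 26(1.00728) + 30(1.008665) = 26.18928 + 30.259950 = 56.449230 amu
Δm = 56.449230 − 55.920673 = 0.528557 amu
Converting to energy: 0.528557 amu × 931.5 MeV/amu = 492.351 MeV
BE/A = 492.351 MeV / 56 = 8.792 MeV/nucleon

8.79 MeV/nucleon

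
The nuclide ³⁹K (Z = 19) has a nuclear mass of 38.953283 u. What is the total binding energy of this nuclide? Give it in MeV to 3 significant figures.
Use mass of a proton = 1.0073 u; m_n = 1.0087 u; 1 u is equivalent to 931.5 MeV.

335 MeV

With 19 protons and 20 neutrons (A = 39):
Mass of separated nucleons = 19(1.0073) + 20(1.0087) = 19.1387 + 20.1740 = 39.3127 u
The mass defect is 39.3127 − 38.953283 = 0.359417 u.
Converting to energy: 0.359417 u × 931.5 MeV/u = 334.797 MeV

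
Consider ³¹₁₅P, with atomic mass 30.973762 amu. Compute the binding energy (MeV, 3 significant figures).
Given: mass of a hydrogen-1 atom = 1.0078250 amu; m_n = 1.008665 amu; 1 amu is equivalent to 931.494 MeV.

263 MeV

The nucleus contains 15 protons and 31 − 15 = 16 neutrons.
Σm = 15·m(¹H) + 16·m_n = 15.1173750 + 16.138640 = 31.2560150 amu
Δm = 31.2560150 − 30.973762 = 0.2822530 amu
Converting to energy: 0.2822530 amu × 931.494 MeV/amu = 262.917 MeV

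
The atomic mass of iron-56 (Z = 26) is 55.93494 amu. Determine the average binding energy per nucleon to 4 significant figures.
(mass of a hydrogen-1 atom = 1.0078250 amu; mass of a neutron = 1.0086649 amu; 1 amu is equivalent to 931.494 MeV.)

Z = 26, so N = A − Z = 56 − 26 = 30.
Mass of separated nucleons = 26(1.0078250) + 30(1.0086649) = 26.2034500 + 30.2599470 = 56.4633970 amu
Δm = 56.4633970 − 55.93494 = 0.5284570 amu
E_B = 0.5284570 × 931.494 = 492.255 MeV
Dividing by A = 56 gives 8.790 MeV per nucleon.

8.790 MeV/nucleon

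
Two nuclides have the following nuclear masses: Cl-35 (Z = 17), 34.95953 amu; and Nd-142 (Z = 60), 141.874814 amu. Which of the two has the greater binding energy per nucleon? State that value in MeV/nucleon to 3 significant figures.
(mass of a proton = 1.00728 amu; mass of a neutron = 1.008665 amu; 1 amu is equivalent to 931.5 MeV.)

Cl-35; 8.52 MeV/nucleon

Cl-35: Σm = 17(1.00728) + 18(1.008665) = 35.279730 amu; Δm = 0.320200 amu; E_B = 298.27 MeV; E_B/A = 8.522 MeV
Nd-142: Σm = 60(1.00728) + 82(1.008665) = 143.147330 amu; Δm = 1.272516 amu; E_B = 1185.35 MeV; E_B/A = 8.348 MeV
Cl-35 has the higher binding energy per nucleon, so it is the more tightly bound nucleus.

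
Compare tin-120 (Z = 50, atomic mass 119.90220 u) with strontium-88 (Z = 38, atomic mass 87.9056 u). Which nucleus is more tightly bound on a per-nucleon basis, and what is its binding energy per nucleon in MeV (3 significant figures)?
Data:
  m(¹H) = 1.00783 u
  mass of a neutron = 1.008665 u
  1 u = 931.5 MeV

tin-120: Σm = 50(1.00783) + 70(1.008665) = 120.998050 u; Δm = 1.095850 u; E_B = 1020.8 MeV; E_B/A = 8.507 MeV
strontium-88: Σm = 38(1.00783) + 50(1.008665) = 88.730790 u; Δm = 0.825190 u; E_B = 768.66 MeV; E_B/A = 8.7348 MeV
strontium-88 has the higher binding energy per nucleon, so it is the more tightly bound nucleus.

strontium-88; 8.73 MeV/nucleon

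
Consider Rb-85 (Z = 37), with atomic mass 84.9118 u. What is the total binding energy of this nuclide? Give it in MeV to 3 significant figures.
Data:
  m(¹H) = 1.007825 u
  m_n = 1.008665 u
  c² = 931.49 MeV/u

Σm = 37·m(¹H) + 48·m_n = 37.289525 + 48.415920 = 85.705445 u
Δm = 85.705445 − 84.9118 = 0.793645 u
Binding energy = Δm·c² = 0.793645 × 931.49 MeV/u = 739.272 MeV

739 MeV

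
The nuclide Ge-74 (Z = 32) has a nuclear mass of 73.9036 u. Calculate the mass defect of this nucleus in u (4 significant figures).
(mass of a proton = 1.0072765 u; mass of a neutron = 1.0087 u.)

0.6946 u

The nucleus contains 32 protons and 74 − 32 = 42 neutrons.
Total constituent mass: 32 × 1.0072765 + 42 × 1.0087 = 74.5982480 u
Δm = 74.5982480 − 73.9036 = 0.6946480 u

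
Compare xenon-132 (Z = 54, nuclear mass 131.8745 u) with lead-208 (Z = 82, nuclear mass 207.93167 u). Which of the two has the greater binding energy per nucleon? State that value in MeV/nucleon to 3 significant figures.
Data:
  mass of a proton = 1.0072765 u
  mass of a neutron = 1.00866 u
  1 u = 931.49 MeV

xenon-132; 8.43 MeV/nucleon

xenon-132: Σm = 54(1.0072765) + 78(1.00866) = 133.0684110 u; Δm = 1.1939110 u; E_B = 1112.1 MeV; E_B/A = 8.425 MeV
lead-208: Σm = 82(1.0072765) + 126(1.00866) = 209.6878330 u; Δm = 1.7561630 u; E_B = 1635.85 MeV; E_B/A = 7.8647 MeV
xenon-132 has the higher binding energy per nucleon, so it is the more tightly bound nucleus.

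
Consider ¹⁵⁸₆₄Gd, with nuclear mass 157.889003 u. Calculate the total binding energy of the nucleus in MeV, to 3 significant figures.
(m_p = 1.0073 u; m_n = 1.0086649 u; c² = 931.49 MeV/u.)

1300 MeV

The nucleus contains 64 protons and 158 − 64 = 94 neutrons.
Σm = 64·m_p + 94·m_n = 64.4672 + 94.8145006 = 159.2817006 u
Δm = 159.2817006 − 157.889003 = 1.3926976 u
E_B = 1.3926976 × 931.49 = 1297.28 MeV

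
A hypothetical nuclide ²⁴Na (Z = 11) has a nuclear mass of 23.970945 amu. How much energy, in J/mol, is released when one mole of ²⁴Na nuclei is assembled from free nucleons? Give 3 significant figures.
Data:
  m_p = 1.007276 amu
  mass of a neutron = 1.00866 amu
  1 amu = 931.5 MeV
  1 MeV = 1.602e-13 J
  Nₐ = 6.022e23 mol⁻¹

Z = 11, so N = A − Z = 24 − 11 = 13.
Σm = 11·m_p + 13·m_n = 11.080036 + 13.11258 = 24.192616 amu
Mass defect Δm = 24.192616 − 23.970945 = 0.221671 amu
Converting to energy: 0.221671 amu × 931.5 MeV/amu = 206.487 MeV
Per nucleus in joules: 206.487 MeV × 1.602e-13 J/MeV = 3.3079e-11 J
Per mole: 3.3079e-11 J × 6.022e23 mol⁻¹ = 1.9920e+13 J/mol

1.99e+13 J/mol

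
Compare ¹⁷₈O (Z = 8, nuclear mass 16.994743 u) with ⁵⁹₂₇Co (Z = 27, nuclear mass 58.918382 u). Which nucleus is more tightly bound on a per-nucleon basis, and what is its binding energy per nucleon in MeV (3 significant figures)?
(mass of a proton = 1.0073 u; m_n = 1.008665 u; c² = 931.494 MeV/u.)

¹⁷₈O: Σm = 8(1.0073) + 9(1.008665) = 17.136385 u; Δm = 0.141642 u; E_B = 131.94 MeV; E_B/A = 7.761 MeV
⁵⁹₂₇Co: Σm = 27(1.0073) + 32(1.008665) = 59.474380 u; Δm = 0.555998 u; E_B = 517.91 MeV; E_B/A = 8.778 MeV
⁵⁹₂₇Co has the higher binding energy per nucleon, so it is the more tightly bound nucleus.

⁵⁹₂₇Co; 8.78 MeV/nucleon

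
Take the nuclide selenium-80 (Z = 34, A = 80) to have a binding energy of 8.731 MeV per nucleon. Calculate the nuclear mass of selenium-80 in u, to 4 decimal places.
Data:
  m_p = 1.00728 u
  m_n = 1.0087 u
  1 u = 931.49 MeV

79.8979 u

Total binding energy = 80 × 8.731 = 698.480 MeV
Mass defect = 698.480 MeV / (931.49 MeV/u) = 0.749852 u
Constituent mass = 34(1.00728) + 46(1.0087) = 80.64772 u
Nuclear mass = 80.64772 − 0.749852 = 79.897868 u ≈ 79.8979 u (to 4 decimal places)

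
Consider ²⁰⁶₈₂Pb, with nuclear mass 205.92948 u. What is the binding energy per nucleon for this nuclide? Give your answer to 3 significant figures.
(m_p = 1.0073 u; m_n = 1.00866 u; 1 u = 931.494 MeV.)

With 82 protons and 124 neutrons (A = 206):
Mass of separated nucleons = 82(1.0073) + 124(1.00866) = 82.5986 + 125.07384 = 207.67244 u
The mass defect is 207.67244 − 205.92948 = 1.74296 u.
E_B = 1.74296 × 931.494 = 1623.56 MeV
Per nucleon: 1623.56 / 206 = 7.881 MeV

7.88 MeV/nucleon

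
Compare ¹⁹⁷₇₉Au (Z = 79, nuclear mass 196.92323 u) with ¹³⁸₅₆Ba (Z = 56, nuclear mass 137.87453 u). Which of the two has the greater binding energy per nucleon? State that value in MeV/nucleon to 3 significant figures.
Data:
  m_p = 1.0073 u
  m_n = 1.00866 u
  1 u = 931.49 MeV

¹⁹⁷₇₉Au: Σm = 79(1.0073) + 118(1.00866) = 198.59858 u; Δm = 1.67535 u; E_B = 1560.6 MeV; E_B/A = 7.922 MeV
¹³⁸₅₆Ba: Σm = 56(1.0073) + 82(1.00866) = 139.11892 u; Δm = 1.24439 u; E_B = 1159.14 MeV; E_B/A = 8.400 MeV
¹³⁸₅₆Ba has the higher binding energy per nucleon, so it is the more tightly bound nucleus.

¹³⁸₅₆Ba; 8.40 MeV/nucleon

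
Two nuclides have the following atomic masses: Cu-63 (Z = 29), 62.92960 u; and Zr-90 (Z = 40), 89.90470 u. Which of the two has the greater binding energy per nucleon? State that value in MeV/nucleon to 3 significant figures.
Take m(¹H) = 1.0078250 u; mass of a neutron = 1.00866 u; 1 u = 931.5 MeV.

Cu-63; 8.75 MeV/nucleon

Cu-63: Σm = 29(1.0078250) + 34(1.00866) = 63.5213650 u; Δm = 0.5917650 u; E_B = 551.23 MeV; E_B/A = 8.750 MeV
Zr-90: Σm = 40(1.0078250) + 50(1.00866) = 90.7460000 u; Δm = 0.8413000 u; E_B = 783.67 MeV; E_B/A = 8.707 MeV
Cu-63 has the higher binding energy per nucleon, so it is the more tightly bound nucleus.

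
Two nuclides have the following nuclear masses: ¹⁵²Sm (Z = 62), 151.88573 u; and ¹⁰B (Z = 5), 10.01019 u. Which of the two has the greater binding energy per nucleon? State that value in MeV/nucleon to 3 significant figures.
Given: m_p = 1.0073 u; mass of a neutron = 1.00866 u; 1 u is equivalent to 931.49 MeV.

¹⁵²Sm: Σm = 62(1.0073) + 90(1.00866) = 153.23200 u; Δm = 1.34627 u; E_B = 1254.0 MeV; E_B/A = 8.250 MeV
¹⁰B: Σm = 5(1.0073) + 5(1.00866) = 10.07980 u; Δm = 0.06961 u; E_B = 64.841 MeV; E_B/A = 6.484 MeV
¹⁵²Sm has the higher binding energy per nucleon, so it is the more tightly bound nucleus.

¹⁵²Sm; 8.25 MeV/nucleon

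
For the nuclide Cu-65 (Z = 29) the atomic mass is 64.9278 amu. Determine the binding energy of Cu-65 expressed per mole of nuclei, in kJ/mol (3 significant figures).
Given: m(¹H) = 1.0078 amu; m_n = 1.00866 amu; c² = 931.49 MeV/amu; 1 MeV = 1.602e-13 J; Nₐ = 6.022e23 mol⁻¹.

The nucleus contains 29 protons and 65 − 29 = 36 neutrons.
Σm = 29·m(¹H) + 36·m_n = 29.2262 + 36.31176 = 65.53796 amu
The mass defect is 65.53796 − 64.9278 = 0.61016 amu.
Converting to energy: 0.61016 amu × 931.49 MeV/amu = 568.358 MeV
Per nucleus in joules: 568.358 MeV × 1.602e-13 J/MeV = 9.1051e-11 J
Per mole: 9.1051e-11 J × 6.022e23 mol⁻¹ = 5.4831e+13 J/mol

5.48e+10 kJ/mol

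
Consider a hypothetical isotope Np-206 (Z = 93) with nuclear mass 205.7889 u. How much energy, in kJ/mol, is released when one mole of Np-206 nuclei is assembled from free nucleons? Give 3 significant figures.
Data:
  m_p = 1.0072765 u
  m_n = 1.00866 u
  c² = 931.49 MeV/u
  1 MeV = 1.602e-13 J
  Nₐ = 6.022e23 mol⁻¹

With 93 protons and 113 neutrons (A = 206):
Total constituent mass: 93 × 1.0072765 + 113 × 1.00866 = 207.6552945 u
Δm = 207.6552945 − 205.7889 = 1.8663945 u
Binding energy = Δm·c² = 1.8663945 × 931.49 MeV/u = 1738.53 MeV
Per nucleus in joules: 1738.53 MeV × 1.602e-13 J/MeV = 2.7851e-10 J
Per mole: 2.7851e-10 J × 6.022e23 mol⁻¹ = 1.6772e+14 J/mol

1.68e+11 kJ/mol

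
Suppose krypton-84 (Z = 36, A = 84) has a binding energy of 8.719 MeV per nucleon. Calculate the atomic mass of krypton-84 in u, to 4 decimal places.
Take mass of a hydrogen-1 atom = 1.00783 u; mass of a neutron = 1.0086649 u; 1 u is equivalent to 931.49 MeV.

Total binding energy = 84 × 8.719 = 732.396 MeV
Mass defect = 732.396 MeV / (931.49 MeV/u) = 0.786263 u
Constituent mass = 36(1.00783) + 48(1.0086649) = 84.6977952 u
Atomic mass = 84.6977952 − 0.786263 = 83.9115322 u ≈ 83.9115 u (to 4 decimal places)

83.9115 u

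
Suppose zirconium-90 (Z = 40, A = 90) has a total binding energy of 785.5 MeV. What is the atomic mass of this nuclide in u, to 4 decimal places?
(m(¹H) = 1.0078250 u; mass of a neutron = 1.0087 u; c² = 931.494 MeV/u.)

Mass defect = 785.5 MeV / (931.494 MeV/u) = 0.843269 u
Constituent mass = 40(1.0078250) + 50(1.0087) = 90.7480000 u
Atomic mass = 90.7480000 − 0.843269 = 89.9047310 u ≈ 89.9047 u (to 4 decimal places)

89.9047 u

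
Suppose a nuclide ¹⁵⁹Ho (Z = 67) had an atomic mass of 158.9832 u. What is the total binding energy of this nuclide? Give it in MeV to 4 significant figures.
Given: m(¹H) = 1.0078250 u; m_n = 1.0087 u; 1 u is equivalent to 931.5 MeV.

1250 MeV

Mass of separated nucleons = 67(1.0078250) + 92(1.0087) = 67.5242750 + 92.8004 = 160.3246750 u
Δm = 160.3246750 − 158.9832 = 1.3414750 u
Binding energy = Δm·c² = 1.3414750 × 931.5 MeV/u = 1249.58 MeV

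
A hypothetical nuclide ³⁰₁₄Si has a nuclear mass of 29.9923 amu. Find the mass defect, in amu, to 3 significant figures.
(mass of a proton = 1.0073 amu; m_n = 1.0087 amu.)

Total constituent mass: 14 × 1.0073 + 16 × 1.0087 = 30.2414 amu
The mass defect is 30.2414 − 29.9923 = 0.2491 amu.

0.249 amu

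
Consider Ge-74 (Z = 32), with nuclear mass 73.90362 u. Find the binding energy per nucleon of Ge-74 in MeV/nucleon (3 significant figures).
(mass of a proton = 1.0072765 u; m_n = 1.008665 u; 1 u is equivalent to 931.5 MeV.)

8.73 MeV/nucleon

Mass of separated nucleons = 32(1.0072765) + 42(1.008665) = 32.2328480 + 42.363930 = 74.5967780 u
Mass defect Δm = 74.5967780 − 73.90362 = 0.6931580 u
Binding energy = Δm·c² = 0.6931580 × 931.5 MeV/u = 645.677 MeV
Dividing by A = 74 gives 8.725 MeV per nucleon.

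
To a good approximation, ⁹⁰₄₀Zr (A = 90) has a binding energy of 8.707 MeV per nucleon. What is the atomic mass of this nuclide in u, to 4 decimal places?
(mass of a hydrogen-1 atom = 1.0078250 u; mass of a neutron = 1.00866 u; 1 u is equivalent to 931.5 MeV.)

Total binding energy = 90 × 8.707 = 783.630 MeV
Mass defect = 783.630 MeV / (931.5 MeV/u) = 0.841256 u
Constituent mass = 40(1.0078250) + 50(1.00866) = 90.7460000 u
Atomic mass = 90.7460000 − 0.841256 = 89.9047440 u ≈ 89.9047 u (to 4 decimal places)

89.9047 u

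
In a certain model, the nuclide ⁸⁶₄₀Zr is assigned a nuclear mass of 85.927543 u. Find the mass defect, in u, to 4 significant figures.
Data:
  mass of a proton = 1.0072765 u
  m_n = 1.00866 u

0.7619 u

With 40 protons and 46 neutrons (A = 86):
Total constituent mass: 40 × 1.0072765 + 46 × 1.00866 = 86.6894200 u
Mass defect Δm = 86.6894200 − 85.927543 = 0.7618770 u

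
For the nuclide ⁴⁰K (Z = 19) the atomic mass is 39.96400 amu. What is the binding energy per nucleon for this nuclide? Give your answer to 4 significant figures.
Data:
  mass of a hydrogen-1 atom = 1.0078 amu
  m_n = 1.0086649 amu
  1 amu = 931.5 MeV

8.527 MeV/nucleon

Σm = 19·m(¹H) + 21·m_n = 19.1482 + 21.1819629 = 40.3301629 amu
Δm = 40.3301629 − 39.96400 = 0.3661629 amu
Converting to energy: 0.3661629 amu × 931.5 MeV/amu = 341.081 MeV
Per nucleon: 341.081 / 40 = 8.527 MeV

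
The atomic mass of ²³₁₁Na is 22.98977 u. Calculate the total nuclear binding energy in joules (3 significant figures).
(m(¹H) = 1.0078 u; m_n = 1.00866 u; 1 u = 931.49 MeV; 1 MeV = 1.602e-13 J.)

With 11 protons and 12 neutrons (A = 23):
Σm = 11·m(¹H) + 12·m_n = 11.0858 + 12.10392 = 23.18972 u
Mass defect Δm = 23.18972 − 22.98977 = 0.19995 u
E_B = 0.19995 × 931.49 = 186.251 MeV
In joules: 186.251 MeV × 1.602e-13 J/MeV = 2.9837e-11 J

2.98e-11 J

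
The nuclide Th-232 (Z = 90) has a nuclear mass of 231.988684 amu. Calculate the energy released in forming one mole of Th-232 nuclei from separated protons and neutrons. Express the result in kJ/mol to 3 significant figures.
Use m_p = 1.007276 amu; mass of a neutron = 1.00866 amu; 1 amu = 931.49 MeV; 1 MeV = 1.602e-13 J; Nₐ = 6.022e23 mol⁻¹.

Z = 90, so N = A − Z = 232 − 90 = 142.
Total constituent mass: 90 × 1.007276 + 142 × 1.00866 = 233.884560 amu
Mass defect Δm = 233.884560 − 231.988684 = 1.895876 amu
E_B = 1.895876 × 931.49 = 1765.99 MeV
Per nucleus in joules: 1765.99 MeV × 1.602e-13 J/MeV = 2.8291e-10 J
Per mole: 2.8291e-10 J × 6.022e23 mol⁻¹ = 1.7037e+14 J/mol

1.70e+11 kJ/mol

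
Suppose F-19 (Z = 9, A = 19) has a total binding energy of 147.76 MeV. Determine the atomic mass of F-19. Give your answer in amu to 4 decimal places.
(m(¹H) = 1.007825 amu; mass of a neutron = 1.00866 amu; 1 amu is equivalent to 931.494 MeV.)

Mass defect = 147.76 MeV / (931.494 MeV/amu) = 0.158627 amu
Constituent mass = 9(1.007825) + 10(1.00866) = 19.157025 amu
Atomic mass = 19.157025 − 0.158627 = 18.998398 amu ≈ 18.9984 amu (to 4 decimal places)

18.9984 amu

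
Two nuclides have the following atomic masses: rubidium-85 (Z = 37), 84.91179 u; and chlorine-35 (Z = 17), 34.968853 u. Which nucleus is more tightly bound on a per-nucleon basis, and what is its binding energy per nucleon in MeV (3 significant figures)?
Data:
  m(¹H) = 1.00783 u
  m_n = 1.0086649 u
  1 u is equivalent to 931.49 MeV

rubidium-85; 8.70 MeV/nucleon

rubidium-85: Σm = 37(1.00783) + 48(1.0086649) = 85.7056252 u; Δm = 0.7938352 u; E_B = 739.45 MeV; E_B/A = 8.699 MeV
chlorine-35: Σm = 17(1.00783) + 18(1.0086649) = 35.2890782 u; Δm = 0.3202252 u; E_B = 298.287 MeV; E_B/A = 8.522 MeV
rubidium-85 has the higher binding energy per nucleon, so it is the more tightly bound nucleus.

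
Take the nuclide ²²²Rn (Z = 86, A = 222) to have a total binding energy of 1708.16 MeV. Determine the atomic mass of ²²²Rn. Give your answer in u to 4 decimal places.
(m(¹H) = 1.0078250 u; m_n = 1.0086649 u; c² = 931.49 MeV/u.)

Mass defect = 1708.16 MeV / (931.49 MeV/u) = 1.833793 u
Constituent mass = 86(1.0078250) + 136(1.0086649) = 223.8513764 u
Atomic mass = 223.8513764 − 1.833793 = 222.0175834 u ≈ 222.0176 u (to 4 decimal places)

222.0176 u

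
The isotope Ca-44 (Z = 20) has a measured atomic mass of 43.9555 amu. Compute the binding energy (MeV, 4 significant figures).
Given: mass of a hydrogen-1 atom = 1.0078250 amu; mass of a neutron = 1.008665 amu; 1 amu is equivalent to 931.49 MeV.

380.9 MeV

With 20 protons and 24 neutrons (A = 44):
Mass of separated nucleons = 20(1.0078250) + 24(1.008665) = 20.1565000 + 24.207960 = 44.3644600 amu
The mass defect is 44.3644600 − 43.9555 = 0.4089600 amu.
Binding energy = Δm·c² = 0.4089600 × 931.49 MeV/amu = 380.942 MeV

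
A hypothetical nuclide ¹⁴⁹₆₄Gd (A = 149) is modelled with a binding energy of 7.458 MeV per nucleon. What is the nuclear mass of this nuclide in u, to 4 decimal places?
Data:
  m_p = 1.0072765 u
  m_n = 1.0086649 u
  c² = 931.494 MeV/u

149.0092 u

Total binding energy = 149 × 7.458 = 1111.242 MeV
Mass defect = 1111.242 MeV / (931.494 MeV/u) = 1.192967 u
Constituent mass = 64(1.0072765) + 85(1.0086649) = 150.2022125 u
Nuclear mass = 150.2022125 − 1.192967 = 149.0092455 u ≈ 149.0092 u (to 4 decimal places)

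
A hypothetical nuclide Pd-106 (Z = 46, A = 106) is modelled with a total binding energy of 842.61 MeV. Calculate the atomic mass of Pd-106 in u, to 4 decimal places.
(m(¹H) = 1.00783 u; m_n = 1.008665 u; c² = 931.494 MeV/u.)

Mass defect = 842.61 MeV / (931.494 MeV/u) = 0.904579 u
Constituent mass = 46(1.00783) + 60(1.008665) = 106.880080 u
Atomic mass = 106.880080 − 0.904579 = 105.975501 u ≈ 105.9755 u (to 4 decimal places)

105.9755 u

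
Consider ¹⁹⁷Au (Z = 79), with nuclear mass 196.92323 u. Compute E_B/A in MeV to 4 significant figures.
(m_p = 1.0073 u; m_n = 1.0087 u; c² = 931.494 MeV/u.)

Z = 79, so N = A − Z = 197 − 79 = 118.
Σm = 79·m_p + 118·m_n = 79.5767 + 119.0266 = 198.6033 u
Mass defect Δm = 198.6033 − 196.92323 = 1.68007 u
Converting to energy: 1.68007 u × 931.494 MeV/u = 1564.98 MeV
Per nucleon: 1564.98 / 197 = 7.944 MeV

7.944 MeV/nucleon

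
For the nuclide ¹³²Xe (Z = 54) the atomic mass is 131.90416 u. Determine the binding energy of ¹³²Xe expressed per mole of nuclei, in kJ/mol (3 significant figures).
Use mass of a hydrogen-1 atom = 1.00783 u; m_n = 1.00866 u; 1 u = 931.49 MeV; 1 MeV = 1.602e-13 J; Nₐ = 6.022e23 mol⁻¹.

Z = 54, so N = A − Z = 132 − 54 = 78.
Total constituent mass: 54 × 1.00783 + 78 × 1.00866 = 133.09830 u
Δm = 133.09830 − 131.90416 = 1.19414 u
Binding energy = Δm·c² = 1.19414 × 931.49 MeV/u = 1112.33 MeV
Per nucleus in joules: 1112.33 MeV × 1.602e-13 J/MeV = 1.7820e-10 J
Per mole: 1.7820e-10 J × 6.022e23 mol⁻¹ = 1.0731e+14 J/mol

1.07e+11 kJ/mol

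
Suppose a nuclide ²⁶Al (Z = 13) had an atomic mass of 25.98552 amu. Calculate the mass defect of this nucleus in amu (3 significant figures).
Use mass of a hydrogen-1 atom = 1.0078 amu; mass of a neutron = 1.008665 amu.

The nucleus contains 13 protons and 26 − 13 = 13 neutrons.
Mass of separated nucleons = 13(1.0078) + 13(1.008665) = 13.1014 + 13.112645 = 26.214045 amu
Δm = 26.214045 − 25.98552 = 0.228525 amu

0.229 amu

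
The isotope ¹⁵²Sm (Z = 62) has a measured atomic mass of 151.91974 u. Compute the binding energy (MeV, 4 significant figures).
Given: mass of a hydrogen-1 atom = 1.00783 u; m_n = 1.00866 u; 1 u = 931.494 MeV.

1253 MeV

Z = 62, so N = A − Z = 152 − 62 = 90.
Σm = 62·m(¹H) + 90·m_n = 62.48546 + 90.77940 = 153.26486 u
Δm = 153.26486 − 151.91974 = 1.34512 u
E_B = 1.34512 × 931.494 = 1252.97 MeV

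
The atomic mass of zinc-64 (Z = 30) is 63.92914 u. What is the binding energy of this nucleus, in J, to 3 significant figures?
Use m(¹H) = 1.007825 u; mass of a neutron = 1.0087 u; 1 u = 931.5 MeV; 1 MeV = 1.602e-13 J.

8.97e-11 J

With 30 protons and 34 neutrons (A = 64):
Total constituent mass: 30 × 1.007825 + 34 × 1.0087 = 64.530550 u
The mass defect is 64.530550 − 63.92914 = 0.601410 u.
Converting to energy: 0.601410 u × 931.5 MeV/u = 560.213 MeV
In joules: 560.213 MeV × 1.602e-13 J/MeV = 8.9746e-11 J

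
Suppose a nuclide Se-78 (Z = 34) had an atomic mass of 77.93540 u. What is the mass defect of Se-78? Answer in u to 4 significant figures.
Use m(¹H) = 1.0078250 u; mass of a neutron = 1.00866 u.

0.7117 u

Z = 34, so N = A − Z = 78 − 34 = 44.
Σm = 34·m(¹H) + 44·m_n = 34.2660500 + 44.38104 = 78.6470900 u
The mass defect is 78.6470900 − 77.93540 = 0.7116900 u.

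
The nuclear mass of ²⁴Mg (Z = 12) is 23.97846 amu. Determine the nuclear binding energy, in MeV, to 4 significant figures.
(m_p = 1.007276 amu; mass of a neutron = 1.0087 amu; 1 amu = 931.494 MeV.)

With 12 protons and 12 neutrons (A = 24):
Σm = 12·m_p + 12·m_n = 12.087312 + 12.1044 = 24.191712 amu
Mass defect Δm = 24.191712 − 23.97846 = 0.213252 amu
Converting to energy: 0.213252 amu × 931.494 MeV/amu = 198.643 MeV

198.6 MeV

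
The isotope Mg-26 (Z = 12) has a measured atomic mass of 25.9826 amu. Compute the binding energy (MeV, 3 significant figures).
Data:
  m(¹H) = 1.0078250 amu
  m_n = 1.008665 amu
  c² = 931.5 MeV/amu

Σm = 12·m(¹H) + 14·m_n = 12.0939000 + 14.121310 = 26.2152100 amu
Mass defect Δm = 26.2152100 − 25.9826 = 0.2326100 amu
Binding energy = Δm·c² = 0.2326100 × 931.5 MeV/amu = 216.676 MeV

217 MeV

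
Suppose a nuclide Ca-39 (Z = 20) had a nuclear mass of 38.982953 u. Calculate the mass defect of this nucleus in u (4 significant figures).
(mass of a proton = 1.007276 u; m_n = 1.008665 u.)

0.3272 u

With 20 protons and 19 neutrons (A = 39):
Total constituent mass: 20 × 1.007276 + 19 × 1.008665 = 39.310155 u
The mass defect is 39.310155 − 38.982953 = 0.327202 u.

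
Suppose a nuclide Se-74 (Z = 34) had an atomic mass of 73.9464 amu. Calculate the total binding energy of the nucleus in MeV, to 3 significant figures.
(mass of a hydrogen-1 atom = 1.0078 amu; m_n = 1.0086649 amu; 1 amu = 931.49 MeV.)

The nucleus contains 34 protons and 74 − 34 = 40 neutrons.
Σm = 34·m(¹H) + 40·m_n = 34.2652 + 40.3465960 = 74.6117960 amu
Mass defect Δm = 74.6117960 − 73.9464 = 0.6653960 amu
E_B = 0.6653960 × 931.49 = 619.810 MeV

620 MeV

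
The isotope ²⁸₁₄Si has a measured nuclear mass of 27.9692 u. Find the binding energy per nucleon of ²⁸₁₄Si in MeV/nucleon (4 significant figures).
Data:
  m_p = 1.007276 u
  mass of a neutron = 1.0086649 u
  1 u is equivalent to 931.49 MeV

8.449 MeV/nucleon

Z = 14, so N = A − Z = 28 − 14 = 14.
Σm = 14·m_p + 14·m_n = 14.101864 + 14.1213086 = 28.2231726 u
Mass defect Δm = 28.2231726 − 27.9692 = 0.2539726 u
Converting to energy: 0.2539726 u × 931.49 MeV/u = 236.573 MeV
Dividing by A = 28 gives 8.449 MeV per nucleon.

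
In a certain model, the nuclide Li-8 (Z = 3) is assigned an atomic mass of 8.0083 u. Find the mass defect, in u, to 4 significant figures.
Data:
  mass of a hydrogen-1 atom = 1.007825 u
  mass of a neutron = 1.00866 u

0.05848 u

Total constituent mass: 3 × 1.007825 + 5 × 1.00866 = 8.066775 u
Δm = 8.066775 − 8.0083 = 0.058475 u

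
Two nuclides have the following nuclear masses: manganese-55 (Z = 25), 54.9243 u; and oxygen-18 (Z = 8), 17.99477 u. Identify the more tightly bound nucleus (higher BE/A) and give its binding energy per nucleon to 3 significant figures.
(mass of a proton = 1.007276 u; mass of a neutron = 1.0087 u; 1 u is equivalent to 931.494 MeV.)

manganese-55: Σm = 25(1.007276) + 30(1.0087) = 55.442900 u; Δm = 0.518600 u; E_B = 483.07 MeV; E_B/A = 8.783 MeV
oxygen-18: Σm = 8(1.007276) + 10(1.0087) = 18.145208 u; Δm = 0.150438 u; E_B = 140.13 MeV; E_B/A = 7.785 MeV
manganese-55 has the higher binding energy per nucleon, so it is the more tightly bound nucleus.

manganese-55; 8.78 MeV/nucleon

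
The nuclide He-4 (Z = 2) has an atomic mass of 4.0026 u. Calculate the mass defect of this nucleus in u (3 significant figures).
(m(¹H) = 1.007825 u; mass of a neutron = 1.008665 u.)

0.0304 u

The nucleus contains 2 protons and 4 − 2 = 2 neutrons.
Σm = 2·m(¹H) + 2·m_n = 2.015650 + 2.017330 = 4.032980 u
Δm = 4.032980 − 4.0026 = 0.030380 u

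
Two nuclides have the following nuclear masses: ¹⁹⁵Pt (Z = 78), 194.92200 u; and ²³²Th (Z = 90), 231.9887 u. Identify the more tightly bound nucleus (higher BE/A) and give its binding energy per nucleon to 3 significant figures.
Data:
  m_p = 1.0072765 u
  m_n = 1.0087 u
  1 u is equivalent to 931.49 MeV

¹⁹⁵Pt; 7.95 MeV/nucleon

¹⁹⁵Pt: Σm = 78(1.0072765) + 117(1.0087) = 196.5854670 u; Δm = 1.6634670 u; E_B = 1549.5 MeV; E_B/A = 7.946 MeV
²³²Th: Σm = 90(1.0072765) + 142(1.0087) = 233.8902850 u; Δm = 1.9015850 u; E_B = 1771.3 MeV; E_B/A = 7.6349 MeV
¹⁹⁵Pt has the higher binding energy per nucleon, so it is the more tightly bound nucleus.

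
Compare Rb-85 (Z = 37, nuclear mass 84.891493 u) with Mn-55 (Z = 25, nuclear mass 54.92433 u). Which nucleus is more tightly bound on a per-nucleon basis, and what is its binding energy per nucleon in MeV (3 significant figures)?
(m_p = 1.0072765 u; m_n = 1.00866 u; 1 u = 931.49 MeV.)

Rb-85: Σm = 37(1.0072765) + 48(1.00866) = 85.6849105 u; Δm = 0.7934175 u; E_B = 739.06 MeV; E_B/A = 8.6948 MeV
Mn-55: Σm = 25(1.0072765) + 30(1.00866) = 55.4417125 u; Δm = 0.5173825 u; E_B = 481.937 MeV; E_B/A = 8.762 MeV
Mn-55 has the higher binding energy per nucleon, so it is the more tightly bound nucleus.

Mn-55; 8.76 MeV/nucleon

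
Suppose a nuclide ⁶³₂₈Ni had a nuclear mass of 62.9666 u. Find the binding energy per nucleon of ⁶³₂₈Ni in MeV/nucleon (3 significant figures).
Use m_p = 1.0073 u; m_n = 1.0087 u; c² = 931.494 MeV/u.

8.02 MeV/nucleon

Total constituent mass: 28 × 1.0073 + 35 × 1.0087 = 63.5089 u
The mass defect is 63.5089 − 62.9666 = 0.5423 u.
Converting to energy: 0.5423 u × 931.494 MeV/u = 505.149 MeV
BE/A = 505.149 MeV / 63 = 8.018 MeV/nucleon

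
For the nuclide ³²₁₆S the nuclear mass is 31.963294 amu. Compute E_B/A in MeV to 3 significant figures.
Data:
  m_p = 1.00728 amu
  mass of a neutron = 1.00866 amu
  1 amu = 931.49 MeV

The nucleus contains 16 protons and 32 − 16 = 16 neutrons.
Total constituent mass: 16 × 1.00728 + 16 × 1.00866 = 32.25504 amu
Δm = 32.25504 − 31.963294 = 0.291746 amu
Binding energy = Δm·c² = 0.291746 × 931.49 MeV/amu = 271.758 MeV
BE/A = 271.758 MeV / 32 = 8.492 MeV/nucleon

8.49 MeV/nucleon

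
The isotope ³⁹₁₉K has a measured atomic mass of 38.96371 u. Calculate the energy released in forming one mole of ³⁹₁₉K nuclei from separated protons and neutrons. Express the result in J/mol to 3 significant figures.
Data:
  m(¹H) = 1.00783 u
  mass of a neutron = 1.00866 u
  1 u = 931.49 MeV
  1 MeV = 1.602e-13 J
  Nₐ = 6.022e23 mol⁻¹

3.22e+13 J/mol

Z = 19, so N = A − Z = 39 − 19 = 20.
Σm = 19·m(¹H) + 20·m_n = 19.14877 + 20.17320 = 39.32197 u
The mass defect is 39.32197 − 38.96371 = 0.35826 u.
E_B = 0.35826 × 931.49 = 333.716 MeV
Per nucleus in joules: 333.716 MeV × 1.602e-13 J/MeV = 5.3461e-11 J
Per mole: 5.3461e-11 J × 6.022e23 mol⁻¹ = 3.2194e+13 J/mol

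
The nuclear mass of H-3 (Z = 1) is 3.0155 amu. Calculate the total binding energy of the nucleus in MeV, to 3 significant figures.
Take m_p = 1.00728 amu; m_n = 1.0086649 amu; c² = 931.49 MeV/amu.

8.49 MeV

The nucleus contains 1 protons and 3 − 1 = 2 neutrons.
Total constituent mass: 1 × 1.00728 + 2 × 1.0086649 = 3.0246098 amu
Δm = 3.0246098 − 3.0155 = 0.0091098 amu
E_B = 0.0091098 × 931.49 = 8.48569 MeV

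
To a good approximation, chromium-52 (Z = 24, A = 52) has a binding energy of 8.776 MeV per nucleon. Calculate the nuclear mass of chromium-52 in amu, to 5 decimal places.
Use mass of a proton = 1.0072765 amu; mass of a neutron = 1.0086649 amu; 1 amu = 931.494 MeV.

Total binding energy = 52 × 8.776 = 456.352 MeV
Mass defect = 456.352 MeV / (931.494 MeV/amu) = 0.4899141 amu
Constituent mass = 24(1.0072765) + 28(1.0086649) = 52.4172532 amu
Nuclear mass = 52.4172532 − 0.4899141 = 51.9273391 amu ≈ 51.92734 amu (to 5 decimal places)

51.92734 amu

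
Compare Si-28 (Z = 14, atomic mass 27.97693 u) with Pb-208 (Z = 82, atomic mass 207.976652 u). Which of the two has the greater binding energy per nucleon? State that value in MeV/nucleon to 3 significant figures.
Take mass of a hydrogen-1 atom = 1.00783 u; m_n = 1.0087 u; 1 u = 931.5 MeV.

Si-28: Σm = 14(1.00783) + 14(1.0087) = 28.23142 u; Δm = 0.25449 u; E_B = 237.06 MeV; E_B/A = 8.466 MeV
Pb-208: Σm = 82(1.00783) + 126(1.0087) = 209.73826 u; Δm = 1.761608 u; E_B = 1640.9 MeV; E_B/A = 7.889 MeV
Si-28 has the higher binding energy per nucleon, so it is the more tightly bound nucleus.

Si-28; 8.47 MeV/nucleon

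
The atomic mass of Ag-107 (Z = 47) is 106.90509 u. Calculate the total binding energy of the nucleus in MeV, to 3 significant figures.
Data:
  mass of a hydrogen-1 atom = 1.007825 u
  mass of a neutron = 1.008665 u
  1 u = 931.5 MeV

915 MeV

Total constituent mass: 47 × 1.007825 + 60 × 1.008665 = 107.887675 u
The mass defect is 107.887675 − 106.90509 = 0.982585 u.
E_B = 0.982585 × 931.5 = 915.278 MeV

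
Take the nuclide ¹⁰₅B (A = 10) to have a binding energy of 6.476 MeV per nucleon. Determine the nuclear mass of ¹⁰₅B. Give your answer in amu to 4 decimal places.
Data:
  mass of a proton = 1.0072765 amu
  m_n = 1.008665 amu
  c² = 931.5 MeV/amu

10.0102 amu

Total binding energy = 10 × 6.476 = 64.760 MeV
Mass defect = 64.760 MeV / (931.5 MeV/amu) = 0.069522 amu
Constituent mass = 5(1.0072765) + 5(1.008665) = 10.0797075 amu
Nuclear mass = 10.0797075 − 0.069522 = 10.0101855 amu ≈ 10.0102 amu (to 4 decimal places)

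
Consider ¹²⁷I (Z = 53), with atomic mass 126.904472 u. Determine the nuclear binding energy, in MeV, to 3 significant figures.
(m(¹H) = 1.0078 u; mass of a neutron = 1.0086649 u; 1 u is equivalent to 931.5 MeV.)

Total constituent mass: 53 × 1.0078 + 74 × 1.0086649 = 128.0546026 u
Δm = 128.0546026 − 126.904472 = 1.1501306 u
Binding energy = Δm·c² = 1.1501306 × 931.5 MeV/u = 1071.35 MeV

1070 MeV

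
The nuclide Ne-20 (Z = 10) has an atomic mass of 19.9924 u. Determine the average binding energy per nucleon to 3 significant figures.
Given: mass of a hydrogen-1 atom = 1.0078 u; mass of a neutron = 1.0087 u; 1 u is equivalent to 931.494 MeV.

Total constituent mass: 10 × 1.0078 + 10 × 1.0087 = 20.1650 u
Δm = 20.1650 − 19.9924 = 0.1726 u
Converting to energy: 0.1726 u × 931.494 MeV/u = 160.776 MeV
BE/A = 160.776 MeV / 20 = 8.039 MeV/nucleon

8.04 MeV/nucleon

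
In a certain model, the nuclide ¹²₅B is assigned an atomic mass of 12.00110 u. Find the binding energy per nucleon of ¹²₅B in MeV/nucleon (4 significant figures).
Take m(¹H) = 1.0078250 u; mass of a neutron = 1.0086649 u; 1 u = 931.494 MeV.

7.660 MeV/nucleon

With 5 protons and 7 neutrons (A = 12):
Mass of separated nucleons = 5(1.0078250) + 7(1.0086649) = 5.0391250 + 7.0606543 = 12.0997793 u
Δm = 12.0997793 − 12.00110 = 0.0986793 u
Binding energy = Δm·c² = 0.0986793 × 931.494 MeV/u = 91.9192 MeV
Dividing by A = 12 gives 7.660 MeV per nucleon.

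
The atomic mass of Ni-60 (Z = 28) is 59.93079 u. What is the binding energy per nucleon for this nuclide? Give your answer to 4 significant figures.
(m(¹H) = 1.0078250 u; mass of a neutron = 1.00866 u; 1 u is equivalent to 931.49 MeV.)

8.778 MeV/nucleon

Mass of separated nucleons = 28(1.0078250) + 32(1.00866) = 28.2191000 + 32.27712 = 60.4962200 u
Δm = 60.4962200 − 59.93079 = 0.5654300 u
Binding energy = Δm·c² = 0.5654300 × 931.49 MeV/u = 526.692 MeV
Per nucleon: 526.692 / 60 = 8.778 MeV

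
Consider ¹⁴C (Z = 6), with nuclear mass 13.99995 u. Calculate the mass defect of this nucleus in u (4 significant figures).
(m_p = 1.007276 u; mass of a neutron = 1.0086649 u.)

0.1130 u

Σm = 6·m_p + 8·m_n = 6.043656 + 8.0693192 = 14.1129752 u
The mass defect is 14.1129752 − 13.99995 = 0.1130252 u.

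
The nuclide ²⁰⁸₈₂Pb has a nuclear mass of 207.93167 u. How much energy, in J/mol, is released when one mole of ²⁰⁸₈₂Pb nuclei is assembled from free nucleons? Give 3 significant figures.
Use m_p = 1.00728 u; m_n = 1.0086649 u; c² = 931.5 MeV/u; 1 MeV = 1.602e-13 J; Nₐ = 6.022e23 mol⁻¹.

1.58e+14 J/mol

With 82 protons and 126 neutrons (A = 208):
Total constituent mass: 82 × 1.00728 + 126 × 1.0086649 = 209.6887374 u
Mass defect Δm = 209.6887374 − 207.93167 = 1.7570674 u
Converting to energy: 1.7570674 u × 931.5 MeV/u = 1636.71 MeV
Per nucleus in joules: 1636.71 MeV × 1.602e-13 J/MeV = 2.6220e-10 J
Per mole: 2.6220e-10 J × 6.022e23 mol⁻¹ = 1.5790e+14 J/mol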